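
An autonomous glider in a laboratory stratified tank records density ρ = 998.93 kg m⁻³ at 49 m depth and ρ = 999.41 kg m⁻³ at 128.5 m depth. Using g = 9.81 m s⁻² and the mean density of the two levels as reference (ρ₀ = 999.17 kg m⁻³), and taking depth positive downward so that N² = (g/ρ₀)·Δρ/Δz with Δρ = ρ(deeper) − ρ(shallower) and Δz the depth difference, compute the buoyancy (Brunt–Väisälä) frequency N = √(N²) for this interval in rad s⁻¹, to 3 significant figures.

7.70 × 10⁻³ rad s⁻¹

Δρ = 999.41 − 998.93 = 0.48 kg m⁻³ over Δz = 128.5 − 49 = 79.5 m.
N² = (9.81/999.17) × (0.48/79.5) = 5.9279 × 10⁻⁵ s⁻².
N = √(5.9279 × 10⁻⁵) = 7.6993 × 10⁻³ rad s⁻¹ ≈ 7.70 × 10⁻³ rad s⁻¹.
Since Δρ > 0 the layer is stably stratified.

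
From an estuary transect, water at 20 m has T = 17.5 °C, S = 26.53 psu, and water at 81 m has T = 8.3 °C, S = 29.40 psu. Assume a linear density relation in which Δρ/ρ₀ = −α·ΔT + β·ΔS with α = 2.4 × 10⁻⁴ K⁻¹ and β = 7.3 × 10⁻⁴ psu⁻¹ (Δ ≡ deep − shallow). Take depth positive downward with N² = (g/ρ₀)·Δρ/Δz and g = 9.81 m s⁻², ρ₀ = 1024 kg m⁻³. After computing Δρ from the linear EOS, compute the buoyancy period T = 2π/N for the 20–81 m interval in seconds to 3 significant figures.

ΔT = -9.2 K, ΔS = +2.87 psu (deep − shallow).
Δρ/ρ₀ = −αΔT + βΔS = 2.208 × 10⁻³ + 2.0951 × 10⁻³ = 4.3031 × 10⁻³, so Δρ ≈ 4.406 kg m⁻³.
N² = (g/ρ₀)·Δρ/Δz = g·(Δρ/ρ₀)/Δz = 9.81 × 4.3031 × 10⁻³ / 61 = 6.9202 × 10⁻⁴ s⁻².
N = √(6.9202 × 10⁻⁴) = 0.026306 rad s⁻¹ → T = 2π/N = 238.85 s ≈ 239 s.

239 s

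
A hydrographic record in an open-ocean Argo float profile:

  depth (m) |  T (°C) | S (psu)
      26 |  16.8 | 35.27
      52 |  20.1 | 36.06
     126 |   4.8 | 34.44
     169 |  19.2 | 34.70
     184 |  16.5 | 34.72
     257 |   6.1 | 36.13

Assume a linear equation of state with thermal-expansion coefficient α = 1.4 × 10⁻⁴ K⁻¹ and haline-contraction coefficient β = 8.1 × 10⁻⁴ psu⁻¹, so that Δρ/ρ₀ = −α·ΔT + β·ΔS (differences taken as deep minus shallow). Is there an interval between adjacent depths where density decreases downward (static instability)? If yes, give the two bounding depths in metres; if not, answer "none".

Evaluate Δρ/ρ₀ = −αΔT + βΔS across each adjacent pair:
  26–52 m: −αΔT+βΔS = −(1.4 × 10⁻⁴)(+3.3)+(8.1 × 10⁻⁴)(+0.79) = 1.8 × 10⁻⁴ → stable
  52–126 m: −αΔT+βΔS = −(1.4 × 10⁻⁴)(-15.3)+(8.1 × 10⁻⁴)(-1.62) = 8.3 × 10⁻⁴ → stable
  126–169 m: −αΔT+βΔS = −(1.4 × 10⁻⁴)(+14.4)+(8.1 × 10⁻⁴)(+0.26) = -1.8 × 10⁻³ → UNSTABLE
  169–184 m: −αΔT+βΔS = −(1.4 × 10⁻⁴)(-2.7)+(8.1 × 10⁻⁴)(+0.02) = 3.9 × 10⁻⁴ → stable
  184–257 m: −αΔT+βΔS = −(1.4 × 10⁻⁴)(-10.4)+(8.1 × 10⁻⁴)(+1.41) = 2.6 × 10⁻³ → stable
The 126–169 m interval has Δρ < 0: lighter water underlies denser water.

126–169 m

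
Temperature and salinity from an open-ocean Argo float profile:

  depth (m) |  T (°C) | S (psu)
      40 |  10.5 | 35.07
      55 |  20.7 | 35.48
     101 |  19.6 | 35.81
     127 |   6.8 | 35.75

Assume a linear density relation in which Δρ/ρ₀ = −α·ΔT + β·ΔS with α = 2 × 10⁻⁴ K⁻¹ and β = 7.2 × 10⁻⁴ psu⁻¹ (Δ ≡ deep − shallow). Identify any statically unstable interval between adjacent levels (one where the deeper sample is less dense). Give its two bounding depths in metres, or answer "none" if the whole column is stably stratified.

40–55 m

Evaluate Δρ/ρ₀ = −αΔT + βΔS across each adjacent pair:
  40–55 m: −αΔT+βΔS = −(2 × 10⁻⁴)(+10.2)+(7.2 × 10⁻⁴)(+0.41) = -1.7 × 10⁻³ → UNSTABLE
  55–101 m: −αΔT+βΔS = −(2 × 10⁻⁴)(-1.1)+(7.2 × 10⁻⁴)(+0.33) = 4.6 × 10⁻⁴ → stable
  101–127 m: −αΔT+βΔS = −(2 × 10⁻⁴)(-12.8)+(7.2 × 10⁻⁴)(-0.06) = 2.5 × 10⁻³ → stable
The 40–55 m interval has Δρ < 0: lighter water underlies denser water.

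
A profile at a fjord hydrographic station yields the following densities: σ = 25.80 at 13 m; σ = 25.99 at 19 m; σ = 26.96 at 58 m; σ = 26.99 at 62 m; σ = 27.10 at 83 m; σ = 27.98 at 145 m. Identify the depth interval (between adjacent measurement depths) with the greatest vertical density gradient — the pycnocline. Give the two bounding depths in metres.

Compute the density gradient over each adjacent pair:
  13–19 m: Δρ/Δz = 0.19/6 = 0.032 kg m⁻⁴
  19–58 m: Δρ/Δz = 0.97/39 = 0.025 kg m⁻⁴
  58–62 m: Δρ/Δz = 0.03/4 = 7.5 × 10⁻³ kg m⁻⁴
  62–83 m: Δρ/Δz = 0.11/21 = 5.2 × 10⁻³ kg m⁻⁴
  83–145 m: Δρ/Δz = 0.88/62 = 0.014 kg m⁻⁴
The largest gradient is in the 13–19 m interval — the pycnocline.

13–19 m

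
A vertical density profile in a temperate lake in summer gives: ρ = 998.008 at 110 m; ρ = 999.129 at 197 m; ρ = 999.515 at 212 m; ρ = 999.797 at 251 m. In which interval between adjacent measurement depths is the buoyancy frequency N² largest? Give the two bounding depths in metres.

197–212 m

Compute the density gradient over each adjacent pair:
  110–197 m: Δρ/Δz = 1.121/87 = 0.013 kg m⁻⁴
  197–212 m: Δρ/Δz = 0.386/15 = 0.026 kg m⁻⁴
  212–251 m: Δρ/Δz = 0.282/39 = 7.2 × 10⁻³ kg m⁻⁴
The largest gradient is in the 197–212 m interval — the pycnocline.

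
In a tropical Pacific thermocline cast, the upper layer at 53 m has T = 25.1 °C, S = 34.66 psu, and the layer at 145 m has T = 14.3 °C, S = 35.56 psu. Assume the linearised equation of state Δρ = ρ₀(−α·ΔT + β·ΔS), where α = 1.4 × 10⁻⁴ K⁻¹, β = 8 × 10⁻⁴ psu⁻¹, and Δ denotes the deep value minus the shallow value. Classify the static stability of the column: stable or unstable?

stable

ΔT = 14.3 − 25.1 = -10.8 K and ΔS = 35.56 − 34.66 = +0.90 psu (deep − shallow).
−αΔT = 1.512 × 10⁻³; βΔS = 7.20 × 10⁻⁴; sum Δρ/ρ₀ = 2.232 × 10⁻³.
Δρ/ρ₀ > 0, so Δρ > 0: deeper water is denser → statically stable.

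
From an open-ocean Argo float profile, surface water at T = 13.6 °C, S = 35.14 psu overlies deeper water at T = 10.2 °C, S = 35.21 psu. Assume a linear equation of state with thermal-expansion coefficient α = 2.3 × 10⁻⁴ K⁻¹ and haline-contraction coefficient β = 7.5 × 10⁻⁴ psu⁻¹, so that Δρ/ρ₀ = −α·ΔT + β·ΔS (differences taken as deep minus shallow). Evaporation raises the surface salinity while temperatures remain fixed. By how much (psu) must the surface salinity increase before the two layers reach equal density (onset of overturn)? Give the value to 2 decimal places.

1.11 psu

Neutral buoyancy requires −α(T_deep − T_surf) + β(S_deep − S_surf′) = 0.
S_surf′ = S_deep − (α/β)·ΔT = 35.21 − (2.3 × 10⁻⁴/7.5 × 10⁻⁴)·(-3.4) = 36.2527 psu.
Increase required: 36.2527 − 35.14 = 1.1127 psu.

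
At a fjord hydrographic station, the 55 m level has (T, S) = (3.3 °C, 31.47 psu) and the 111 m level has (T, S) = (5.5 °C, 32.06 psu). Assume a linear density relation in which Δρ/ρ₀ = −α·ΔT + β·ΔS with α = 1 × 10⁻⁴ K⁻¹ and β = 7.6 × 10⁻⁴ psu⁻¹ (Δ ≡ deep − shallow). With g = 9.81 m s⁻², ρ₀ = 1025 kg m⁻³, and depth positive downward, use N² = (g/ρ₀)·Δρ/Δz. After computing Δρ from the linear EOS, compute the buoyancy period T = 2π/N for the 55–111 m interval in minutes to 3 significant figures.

ΔT = +2.2 K, ΔS = +0.59 psu (deep − shallow).
Δρ/ρ₀ = −αΔT + βΔS = -2.20 × 10⁻⁴ + 4.484 × 10⁻⁴ = 2.284 × 10⁻⁴, so Δρ ≈ 0.2341 kg m⁻³.
N² = (g/ρ₀)·Δρ/Δz = g·(Δρ/ρ₀)/Δz = 9.81 × 2.284 × 10⁻⁴ / 56 = 4.0011 × 10⁻⁵ s⁻².
N = √(4.0011 × 10⁻⁵) = 6.3254 × 10⁻³ rad s⁻¹ → T = 2π/N = 993.33 s = 16.556 min ≈ 16.6 min.

16.6 min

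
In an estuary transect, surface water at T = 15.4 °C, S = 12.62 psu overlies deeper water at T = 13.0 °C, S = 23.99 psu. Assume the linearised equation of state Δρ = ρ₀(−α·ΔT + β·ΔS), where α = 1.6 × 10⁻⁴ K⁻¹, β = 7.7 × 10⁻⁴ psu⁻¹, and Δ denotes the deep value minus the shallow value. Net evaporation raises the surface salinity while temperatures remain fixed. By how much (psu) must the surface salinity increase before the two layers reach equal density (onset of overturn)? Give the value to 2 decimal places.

11.87 psu

Neutral buoyancy requires −α(T_deep − T_surf) + β(S_deep − S_surf′) = 0.
S_surf′ = S_deep − (α/β)·ΔT = 23.99 − (1.6 × 10⁻⁴/7.7 × 10⁻⁴)·(-2.4) = 24.4887 psu.
Increase required: 24.4887 − 12.62 = 11.8687 psu.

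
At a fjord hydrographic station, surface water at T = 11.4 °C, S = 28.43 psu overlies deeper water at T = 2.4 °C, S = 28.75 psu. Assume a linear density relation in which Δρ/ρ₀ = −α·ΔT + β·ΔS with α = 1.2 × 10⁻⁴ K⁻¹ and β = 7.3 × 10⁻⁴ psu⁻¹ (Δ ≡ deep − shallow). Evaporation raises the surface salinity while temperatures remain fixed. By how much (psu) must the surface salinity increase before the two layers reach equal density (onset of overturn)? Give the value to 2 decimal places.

1.80 psu

Neutral buoyancy requires −α(T_deep − T_surf) + β(S_deep − S_surf′) = 0.
S_surf′ = S_deep − (α/β)·ΔT = 28.75 − (1.2 × 10⁻⁴/7.3 × 10⁻⁴)·(-9.0) = 30.2295 psu.
Increase required: 30.2295 − 28.43 = 1.7995 psu.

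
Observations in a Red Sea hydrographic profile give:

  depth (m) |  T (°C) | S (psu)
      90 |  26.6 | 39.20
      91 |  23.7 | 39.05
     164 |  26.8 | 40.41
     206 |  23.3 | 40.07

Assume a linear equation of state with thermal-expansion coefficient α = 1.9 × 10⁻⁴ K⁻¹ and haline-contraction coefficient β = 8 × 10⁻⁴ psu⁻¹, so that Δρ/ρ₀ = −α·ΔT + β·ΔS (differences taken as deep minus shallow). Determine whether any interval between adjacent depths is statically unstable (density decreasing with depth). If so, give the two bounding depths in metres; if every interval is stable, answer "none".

none

Evaluate Δρ/ρ₀ = −αΔT + βΔS across each adjacent pair:
  90–91 m: −αΔT+βΔS = −(1.9 × 10⁻⁴)(-2.9)+(8 × 10⁻⁴)(-0.15) = 4.3 × 10⁻⁴ → stable
  91–164 m: −αΔT+βΔS = −(1.9 × 10⁻⁴)(+3.1)+(8 × 10⁻⁴)(+1.36) = 5.0 × 10⁻⁴ → stable
  164–206 m: −αΔT+βΔS = −(1.9 × 10⁻⁴)(-3.5)+(8 × 10⁻⁴)(-0.34) = 3.9 × 10⁻⁴ → stable
Every interval has Δρ > 0: the column is stably stratified throughout.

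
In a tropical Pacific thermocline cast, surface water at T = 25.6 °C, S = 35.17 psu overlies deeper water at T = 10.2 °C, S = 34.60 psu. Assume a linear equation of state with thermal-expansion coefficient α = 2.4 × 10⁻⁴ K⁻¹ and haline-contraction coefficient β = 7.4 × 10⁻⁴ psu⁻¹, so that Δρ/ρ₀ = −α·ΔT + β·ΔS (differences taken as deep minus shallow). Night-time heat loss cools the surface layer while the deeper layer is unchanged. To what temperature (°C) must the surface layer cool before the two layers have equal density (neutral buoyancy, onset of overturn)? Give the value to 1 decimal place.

12.0 °C

Neutral buoyancy requires Δρ = 0, i.e. −α(T_deep − T_surf′) + β(S_deep − S_surf) = 0.
T_surf′ = T_deep − (β/α)·ΔS = 10.2 − (7.4 × 10⁻⁴/2.4 × 10⁻⁴)·(-0.57) = 11.957 °C.
Cooling required: 25.6 − (11.957) = 13.643 °C.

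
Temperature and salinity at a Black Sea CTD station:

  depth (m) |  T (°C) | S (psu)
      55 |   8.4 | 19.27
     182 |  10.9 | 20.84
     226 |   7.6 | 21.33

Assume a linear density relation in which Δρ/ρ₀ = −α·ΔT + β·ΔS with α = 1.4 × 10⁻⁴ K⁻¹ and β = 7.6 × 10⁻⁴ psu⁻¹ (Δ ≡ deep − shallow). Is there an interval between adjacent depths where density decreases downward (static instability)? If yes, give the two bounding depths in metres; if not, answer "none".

Evaluate Δρ/ρ₀ = −αΔT + βΔS across each adjacent pair:
  55–182 m: −αΔT+βΔS = −(1.4 × 10⁻⁴)(+2.5)+(7.6 × 10⁻⁴)(+1.57) = 8.4 × 10⁻⁴ → stable
  182–226 m: −αΔT+βΔS = −(1.4 × 10⁻⁴)(-3.3)+(7.6 × 10⁻⁴)(+0.49) = 8.3 × 10⁻⁴ → stable
Every interval has Δρ > 0: the column is stably stratified throughout.

none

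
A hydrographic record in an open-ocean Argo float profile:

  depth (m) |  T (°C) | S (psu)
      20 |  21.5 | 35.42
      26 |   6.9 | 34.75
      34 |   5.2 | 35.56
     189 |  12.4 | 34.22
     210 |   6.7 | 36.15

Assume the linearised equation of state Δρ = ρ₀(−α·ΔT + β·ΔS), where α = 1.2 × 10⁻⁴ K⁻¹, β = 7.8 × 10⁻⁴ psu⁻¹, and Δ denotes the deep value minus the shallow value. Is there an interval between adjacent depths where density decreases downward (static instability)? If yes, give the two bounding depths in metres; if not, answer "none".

Evaluate Δρ/ρ₀ = −αΔT + βΔS across each adjacent pair:
  20–26 m: −αΔT+βΔS = −(1.2 × 10⁻⁴)(-14.6)+(7.8 × 10⁻⁴)(-0.67) = 1.2 × 10⁻³ → stable
  26–34 m: −αΔT+βΔS = −(1.2 × 10⁻⁴)(-1.7)+(7.8 × 10⁻⁴)(+0.81) = 8.4 × 10⁻⁴ → stable
  34–189 m: −αΔT+βΔS = −(1.2 × 10⁻⁴)(+7.2)+(7.8 × 10⁻⁴)(-1.34) = -1.9 × 10⁻³ → UNSTABLE
  189–210 m: −αΔT+βΔS = −(1.2 × 10⁻⁴)(-5.7)+(7.8 × 10⁻⁴)(+1.93) = 2.2 × 10⁻³ → stable
The 34–189 m interval has Δρ < 0: lighter water underlies denser water.

34–189 m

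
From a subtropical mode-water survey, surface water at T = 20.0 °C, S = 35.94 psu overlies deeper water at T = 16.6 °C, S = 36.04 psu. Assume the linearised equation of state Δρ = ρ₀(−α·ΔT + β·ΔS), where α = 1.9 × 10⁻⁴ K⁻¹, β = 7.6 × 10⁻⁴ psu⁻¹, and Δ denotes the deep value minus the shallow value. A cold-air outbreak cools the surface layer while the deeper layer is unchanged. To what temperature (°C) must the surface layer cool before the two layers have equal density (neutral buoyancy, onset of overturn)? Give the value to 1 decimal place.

Neutral buoyancy requires Δρ = 0, i.e. −α(T_deep − T_surf′) + β(S_deep − S_surf) = 0.
T_surf′ = T_deep − (β/α)·ΔS = 16.6 − (7.6 × 10⁻⁴/1.9 × 10⁻⁴)·(+0.10) = 16.200 °C.
Cooling required: 20.0 − (16.200) = 3.800 °C.

16.2 °C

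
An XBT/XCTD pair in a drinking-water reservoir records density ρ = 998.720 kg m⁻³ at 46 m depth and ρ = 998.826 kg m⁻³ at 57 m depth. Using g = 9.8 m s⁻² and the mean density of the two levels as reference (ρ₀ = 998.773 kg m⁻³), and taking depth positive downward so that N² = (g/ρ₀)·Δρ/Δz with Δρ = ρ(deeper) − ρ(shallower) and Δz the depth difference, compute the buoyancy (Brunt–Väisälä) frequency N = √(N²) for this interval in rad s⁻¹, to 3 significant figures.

9.72 × 10⁻³ rad s⁻¹

Δρ = 998.826 − 998.720 = 0.106 kg m⁻³ over Δz = 57 − 46 = 11 m.
N² = (9.8/998.773) × (0.106/11) = 9.4552 × 10⁻⁵ s⁻².
N = √(9.4552 × 10⁻⁵) = 9.7238 × 10⁻³ rad s⁻¹ ≈ 9.72 × 10⁻³ rad s⁻¹.
Since Δρ > 0 the layer is stably stratified.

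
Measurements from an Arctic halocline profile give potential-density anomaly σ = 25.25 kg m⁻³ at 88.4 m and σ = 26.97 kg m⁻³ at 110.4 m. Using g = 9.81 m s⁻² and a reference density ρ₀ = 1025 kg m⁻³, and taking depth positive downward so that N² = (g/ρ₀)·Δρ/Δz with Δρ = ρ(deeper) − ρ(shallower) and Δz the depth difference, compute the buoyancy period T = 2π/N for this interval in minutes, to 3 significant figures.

3.83 min

Δρ = 1026.97 − 1025.25 = 1.72 kg m⁻³ over Δz = 110.4 − 88.4 = 22 m.
N² = (9.81/1025) × (1.72/22) = 7.4826 × 10⁻⁴ s⁻².
N = √(7.4826 × 10⁻⁴) = 0.027354 rad s⁻¹, so T = 2π/N = 229.70 s = 3.8283 min ≈ 3.83 min.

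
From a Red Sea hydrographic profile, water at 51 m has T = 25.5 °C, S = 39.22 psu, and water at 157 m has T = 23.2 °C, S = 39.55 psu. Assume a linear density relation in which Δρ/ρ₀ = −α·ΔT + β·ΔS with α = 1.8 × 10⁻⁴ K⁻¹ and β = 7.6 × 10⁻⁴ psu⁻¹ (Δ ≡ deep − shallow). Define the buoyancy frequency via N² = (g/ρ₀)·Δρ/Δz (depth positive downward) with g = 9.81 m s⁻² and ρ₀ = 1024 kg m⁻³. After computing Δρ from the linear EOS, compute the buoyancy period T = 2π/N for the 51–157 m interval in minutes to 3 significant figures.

13.4 min

ΔT = -2.3 K, ΔS = +0.33 psu (deep − shallow).
Δρ/ρ₀ = −αΔT + βΔS = 4.14 × 10⁻⁴ + 2.508 × 10⁻⁴ = 6.648 × 10⁻⁴, so Δρ ≈ 0.6808 kg m⁻³.
N² = (g/ρ₀)·Δρ/Δz = g·(Δρ/ρ₀)/Δz = 9.81 × 6.648 × 10⁻⁴ / 106 = 6.1525 × 10⁻⁵ s⁻².
N = √(6.1525 × 10⁻⁵) = 7.8438 × 10⁻³ rad s⁻¹ → T = 2π/N = 801.04 s = 13.351 min ≈ 13.4 min.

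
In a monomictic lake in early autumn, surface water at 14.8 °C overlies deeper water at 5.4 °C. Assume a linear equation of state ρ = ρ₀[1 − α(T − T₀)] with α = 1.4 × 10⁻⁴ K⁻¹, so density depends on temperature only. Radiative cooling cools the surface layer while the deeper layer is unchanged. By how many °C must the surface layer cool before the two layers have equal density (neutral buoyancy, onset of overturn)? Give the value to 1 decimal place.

9.4 °C

With temperature the only control, equal density requires T_surf′ = T_deep.
T_surf′ = 5.4 °C.
Cooling required: 14.8 − 5.4 = 9.4 °C.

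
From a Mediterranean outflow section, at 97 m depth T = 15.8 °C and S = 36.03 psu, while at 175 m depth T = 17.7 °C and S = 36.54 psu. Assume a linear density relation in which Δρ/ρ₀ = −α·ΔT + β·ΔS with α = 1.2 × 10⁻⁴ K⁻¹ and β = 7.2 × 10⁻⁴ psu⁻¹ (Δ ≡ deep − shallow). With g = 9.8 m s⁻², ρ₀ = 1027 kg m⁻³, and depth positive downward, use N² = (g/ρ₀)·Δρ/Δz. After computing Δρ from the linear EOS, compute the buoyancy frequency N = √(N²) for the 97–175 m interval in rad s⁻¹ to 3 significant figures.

4.18 × 10⁻³ rad s⁻¹

ΔT = +1.9 K, ΔS = +0.51 psu (deep − shallow).
Δρ/ρ₀ = −αΔT + βΔS = -2.28 × 10⁻⁴ + 3.672 × 10⁻⁴ = 1.392 × 10⁻⁴, so Δρ ≈ 0.1430 kg m⁻³.
N² = (g/ρ₀)·Δρ/Δz = g·(Δρ/ρ₀)/Δz = 9.8 × 1.392 × 10⁻⁴ / 78 = 1.7489 × 10⁻⁵ s⁻².
N = √(1.7489 × 10⁻⁵) = 4.1820 × 10⁻³ rad s⁻¹ ≈ 4.18 × 10⁻³ rad s⁻¹.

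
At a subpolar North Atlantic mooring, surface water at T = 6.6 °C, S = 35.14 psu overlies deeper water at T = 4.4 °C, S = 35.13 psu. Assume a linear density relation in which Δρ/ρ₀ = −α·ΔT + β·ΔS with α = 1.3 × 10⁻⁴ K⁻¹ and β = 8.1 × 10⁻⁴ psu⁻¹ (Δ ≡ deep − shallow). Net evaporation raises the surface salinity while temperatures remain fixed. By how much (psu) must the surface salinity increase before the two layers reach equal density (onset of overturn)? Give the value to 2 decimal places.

Neutral buoyancy requires −α(T_deep − T_surf) + β(S_deep − S_surf′) = 0.
S_surf′ = S_deep − (α/β)·ΔT = 35.13 − (1.3 × 10⁻⁴/8.1 × 10⁻⁴)·(-2.2) = 35.4831 psu.
Increase required: 35.4831 − 35.14 = 0.3431 psu.

0.34 psu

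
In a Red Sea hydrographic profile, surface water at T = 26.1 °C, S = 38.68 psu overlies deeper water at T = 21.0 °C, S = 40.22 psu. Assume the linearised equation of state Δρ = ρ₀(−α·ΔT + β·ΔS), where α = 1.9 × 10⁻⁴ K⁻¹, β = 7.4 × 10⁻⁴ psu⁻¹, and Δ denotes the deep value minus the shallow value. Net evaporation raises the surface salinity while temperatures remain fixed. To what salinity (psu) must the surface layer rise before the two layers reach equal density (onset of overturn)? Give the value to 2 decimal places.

41.53 psu

Neutral buoyancy requires −α(T_deep − T_surf) + β(S_deep − S_surf′) = 0.
S_surf′ = S_deep − (α/β)·ΔT = 40.22 − (1.9 × 10⁻⁴/7.4 × 10⁻⁴)·(-5.1) = 41.5295 psu.
Increase required: 41.5295 − 38.68 = 2.8495 psu.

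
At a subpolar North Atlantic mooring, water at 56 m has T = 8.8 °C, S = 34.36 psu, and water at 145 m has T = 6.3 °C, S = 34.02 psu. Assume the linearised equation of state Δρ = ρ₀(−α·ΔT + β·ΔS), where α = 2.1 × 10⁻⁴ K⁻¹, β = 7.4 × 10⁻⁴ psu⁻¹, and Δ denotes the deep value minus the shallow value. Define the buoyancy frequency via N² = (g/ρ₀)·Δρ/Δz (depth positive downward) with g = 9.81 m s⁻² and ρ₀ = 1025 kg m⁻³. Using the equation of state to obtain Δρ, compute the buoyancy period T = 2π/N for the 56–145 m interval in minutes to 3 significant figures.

19.1 min

ΔT = -2.5 K, ΔS = -0.34 psu (deep − shallow).
Δρ/ρ₀ = −αΔT + βΔS = 5.25 × 10⁻⁴ − 2.516 × 10⁻⁴ = 2.734 × 10⁻⁴, so Δρ ≈ 0.2802 kg m⁻³.
N² = (g/ρ₀)·Δρ/Δz = g·(Δρ/ρ₀)/Δz = 9.81 × 2.734 × 10⁻⁴ / 89 = 3.0135 × 10⁻⁵ s⁻².
N = √(3.0135 × 10⁻⁵) = 5.4895 × 10⁻³ rad s⁻¹ → T = 2π/N = 1.1446 × 10³ s = 19.077 min ≈ 19.1 min.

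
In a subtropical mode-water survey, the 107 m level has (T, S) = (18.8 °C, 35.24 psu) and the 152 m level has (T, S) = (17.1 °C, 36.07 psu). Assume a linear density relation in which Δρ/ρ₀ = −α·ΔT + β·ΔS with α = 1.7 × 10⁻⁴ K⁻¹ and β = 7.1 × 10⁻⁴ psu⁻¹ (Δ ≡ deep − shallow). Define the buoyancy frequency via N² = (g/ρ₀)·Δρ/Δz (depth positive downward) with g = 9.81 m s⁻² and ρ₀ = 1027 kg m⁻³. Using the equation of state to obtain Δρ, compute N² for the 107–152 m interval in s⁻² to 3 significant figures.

ΔT = -1.7 K, ΔS = +0.83 psu (deep − shallow).
Δρ/ρ₀ = −αΔT + βΔS = 2.89 × 10⁻⁴ + 5.893 × 10⁻⁴ = 8.783 × 10⁻⁴, so Δρ ≈ 0.9020 kg m⁻³.
N² = (g/ρ₀)·Δρ/Δz = g·(Δρ/ρ₀)/Δz = 9.81 × 8.783 × 10⁻⁴ / 45 = 1.9147 × 10⁻⁴ s⁻² ≈ 1.91 × 10⁻⁴ s⁻².

1.91 × 10⁻⁴ s⁻²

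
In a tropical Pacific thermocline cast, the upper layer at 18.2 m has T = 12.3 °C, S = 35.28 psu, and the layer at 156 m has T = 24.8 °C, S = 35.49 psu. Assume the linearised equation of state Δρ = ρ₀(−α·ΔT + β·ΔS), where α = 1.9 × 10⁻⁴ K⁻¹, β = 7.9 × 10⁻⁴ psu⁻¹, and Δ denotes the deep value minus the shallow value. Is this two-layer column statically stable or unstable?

unstable

ΔT = 24.8 − 12.3 = +12.5 K and ΔS = 35.49 − 35.28 = +0.21 psu (deep − shallow).
−αΔT = -2.375 × 10⁻³; βΔS = 1.659 × 10⁻⁴; sum Δρ/ρ₀ = -2.2091 × 10⁻³.
Δρ/ρ₀ < 0, so Δρ < 0: deeper water is lighter → statically unstable; the column would overturn.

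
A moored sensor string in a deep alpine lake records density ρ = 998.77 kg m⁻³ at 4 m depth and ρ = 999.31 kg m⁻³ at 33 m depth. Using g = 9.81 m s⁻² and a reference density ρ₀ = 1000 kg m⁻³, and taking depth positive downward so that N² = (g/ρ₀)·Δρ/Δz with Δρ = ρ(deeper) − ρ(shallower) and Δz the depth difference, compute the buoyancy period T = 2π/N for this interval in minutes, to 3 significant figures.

7.75 min

Δρ = 999.31 − 998.77 = 0.54 kg m⁻³ over Δz = 33 − 4 = 29 m.
N² = (9.81/1000) × (0.54/29) = 1.8267 × 10⁻⁴ s⁻².
N = √(1.8267 × 10⁻⁴) = 0.013516 rad s⁻¹, so T = 2π/N = 464.87 s = 7.7478 min ≈ 7.75 min.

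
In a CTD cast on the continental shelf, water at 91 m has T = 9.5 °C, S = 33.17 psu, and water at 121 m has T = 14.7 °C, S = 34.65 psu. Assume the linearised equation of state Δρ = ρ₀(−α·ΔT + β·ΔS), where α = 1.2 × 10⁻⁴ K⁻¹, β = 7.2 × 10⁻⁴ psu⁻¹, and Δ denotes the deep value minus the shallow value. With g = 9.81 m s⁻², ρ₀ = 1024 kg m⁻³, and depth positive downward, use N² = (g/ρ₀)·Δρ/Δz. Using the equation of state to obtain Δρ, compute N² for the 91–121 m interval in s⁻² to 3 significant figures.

ΔT = +5.2 K, ΔS = +1.48 psu (deep − shallow).
Δρ/ρ₀ = −αΔT + βΔS = -6.24 × 10⁻⁴ + 1.0656 × 10⁻³ = 4.416 × 10⁻⁴, so Δρ ≈ 0.4522 kg m⁻³.
N² = (g/ρ₀)·Δρ/Δz = g·(Δρ/ρ₀)/Δz = 9.81 × 4.416 × 10⁻⁴ / 30 = 1.4440 × 10⁻⁴ s⁻² ≈ 1.44 × 10⁻⁴ s⁻².

1.44 × 10⁻⁴ s⁻²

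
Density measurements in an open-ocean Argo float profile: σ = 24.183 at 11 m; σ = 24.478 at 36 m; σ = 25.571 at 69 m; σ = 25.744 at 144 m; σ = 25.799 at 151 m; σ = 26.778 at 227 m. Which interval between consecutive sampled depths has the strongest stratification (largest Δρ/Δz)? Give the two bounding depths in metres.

Compute the density gradient over each adjacent pair:
  11–36 m: Δρ/Δz = 0.295/25 = 0.012 kg m⁻⁴
  36–69 m: Δρ/Δz = 1.093/33 = 0.033 kg m⁻⁴
  69–144 m: Δρ/Δz = 0.173/75 = 2.3 × 10⁻³ kg m⁻⁴
  144–151 m: Δρ/Δz = 0.055/7 = 7.9 × 10⁻³ kg m⁻⁴
  151–227 m: Δρ/Δz = 0.979/76 = 0.013 kg m⁻⁴
The largest gradient is in the 36–69 m interval — the pycnocline.

36–69 m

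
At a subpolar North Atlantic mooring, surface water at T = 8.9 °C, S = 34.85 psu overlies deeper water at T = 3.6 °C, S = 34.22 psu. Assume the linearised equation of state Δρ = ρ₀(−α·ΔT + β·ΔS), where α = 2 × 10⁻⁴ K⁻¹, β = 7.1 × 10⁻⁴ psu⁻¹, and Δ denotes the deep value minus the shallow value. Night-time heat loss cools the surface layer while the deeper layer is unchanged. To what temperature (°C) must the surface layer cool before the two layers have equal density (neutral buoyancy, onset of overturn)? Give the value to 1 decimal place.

Neutral buoyancy requires Δρ = 0, i.e. −α(T_deep − T_surf′) + β(S_deep − S_surf) = 0.
T_surf′ = T_deep − (β/α)·ΔS = 3.6 − (7.1 × 10⁻⁴/2 × 10⁻⁴)·(-0.63) = 5.837 °C.
Cooling required: 8.9 − (5.837) = 3.063 °C.

5.8 °C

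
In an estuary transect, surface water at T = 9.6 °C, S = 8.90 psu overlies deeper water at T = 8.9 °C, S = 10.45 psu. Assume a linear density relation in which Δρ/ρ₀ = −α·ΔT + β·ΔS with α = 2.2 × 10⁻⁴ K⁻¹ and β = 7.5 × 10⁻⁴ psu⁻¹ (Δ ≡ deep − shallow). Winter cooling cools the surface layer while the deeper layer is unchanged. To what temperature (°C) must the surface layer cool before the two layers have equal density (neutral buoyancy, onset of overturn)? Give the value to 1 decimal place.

3.6 °C

Neutral buoyancy requires Δρ = 0, i.e. −α(T_deep − T_surf′) + β(S_deep − S_surf) = 0.
T_surf′ = T_deep − (β/α)·ΔS = 8.9 − (7.5 × 10⁻⁴/2.2 × 10⁻⁴)·(+1.55) = 3.616 °C.
Cooling required: 9.6 − (3.616) = 5.984 °C.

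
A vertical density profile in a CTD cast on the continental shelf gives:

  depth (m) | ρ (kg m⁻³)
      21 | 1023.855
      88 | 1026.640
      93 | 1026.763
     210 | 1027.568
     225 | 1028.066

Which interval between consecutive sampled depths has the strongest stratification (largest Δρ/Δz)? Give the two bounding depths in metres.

21–88 m

Compute the density gradient over each adjacent pair:
  21–88 m: Δρ/Δz = 2.785/67 = 0.042 kg m⁻⁴
  88–93 m: Δρ/Δz = 0.123/5 = 0.025 kg m⁻⁴
  93–210 m: Δρ/Δz = 0.805/117 = 6.9 × 10⁻³ kg m⁻⁴
  210–225 m: Δρ/Δz = 0.498/15 = 0.033 kg m⁻⁴
The largest gradient is in the 21–88 m interval — the pycnocline.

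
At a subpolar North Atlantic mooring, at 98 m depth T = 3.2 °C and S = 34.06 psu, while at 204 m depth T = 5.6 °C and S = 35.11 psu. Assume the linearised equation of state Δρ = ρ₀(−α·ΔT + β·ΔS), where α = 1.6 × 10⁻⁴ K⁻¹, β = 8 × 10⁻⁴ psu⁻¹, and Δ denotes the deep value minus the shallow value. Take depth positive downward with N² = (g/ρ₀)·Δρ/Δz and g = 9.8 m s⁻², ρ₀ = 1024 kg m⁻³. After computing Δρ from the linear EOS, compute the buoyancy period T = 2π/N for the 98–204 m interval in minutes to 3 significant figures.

ΔT = +2.4 K, ΔS = +1.05 psu (deep − shallow).
Δρ/ρ₀ = −αΔT + βΔS = -3.84 × 10⁻⁴ + 8.40 × 10⁻⁴ = 4.56 × 10⁻⁴, so Δρ ≈ 0.4669 kg m⁻³.
N² = (g/ρ₀)·Δρ/Δz = g·(Δρ/ρ₀)/Δz = 9.8 × 4.56 × 10⁻⁴ / 106 = 4.2158 × 10⁻⁵ s⁻².
N = √(4.2158 × 10⁻⁵) = 6.4929 × 10⁻³ rad s⁻¹ → T = 2π/N = 967.70 s = 16.128 min ≈ 16.1 min.

16.1 min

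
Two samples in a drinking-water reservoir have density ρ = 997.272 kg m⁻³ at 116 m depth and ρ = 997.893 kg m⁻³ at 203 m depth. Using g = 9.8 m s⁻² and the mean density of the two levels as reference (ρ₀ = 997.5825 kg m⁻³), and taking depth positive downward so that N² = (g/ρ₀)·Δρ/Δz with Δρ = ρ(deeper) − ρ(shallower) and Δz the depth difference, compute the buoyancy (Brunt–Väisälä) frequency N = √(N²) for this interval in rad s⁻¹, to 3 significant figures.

Δρ = 997.893 − 997.272 = 0.621 kg m⁻³ over Δz = 203 − 116 = 87 m.
N² = (9.8/997.5825) × (0.621/87) = 7.0121 × 10⁻⁵ s⁻².
N = √(7.0121 × 10⁻⁵) = 8.3738 × 10⁻³ rad s⁻¹ ≈ 8.37 × 10⁻³ rad s⁻¹.

8.37 × 10⁻³ rad s⁻¹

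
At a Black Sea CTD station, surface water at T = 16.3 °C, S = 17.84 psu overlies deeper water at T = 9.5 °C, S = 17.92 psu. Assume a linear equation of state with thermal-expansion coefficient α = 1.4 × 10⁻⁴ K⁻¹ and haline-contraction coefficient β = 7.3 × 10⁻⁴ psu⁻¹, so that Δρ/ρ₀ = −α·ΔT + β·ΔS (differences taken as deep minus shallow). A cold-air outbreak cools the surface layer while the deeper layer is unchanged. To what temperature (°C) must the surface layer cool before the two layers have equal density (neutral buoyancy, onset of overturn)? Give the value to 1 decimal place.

Neutral buoyancy requires Δρ = 0, i.e. −α(T_deep − T_surf′) + β(S_deep − S_surf) = 0.
T_surf′ = T_deep − (β/α)·ΔS = 9.5 − (7.3 × 10⁻⁴/1.4 × 10⁻⁴)·(+0.08) = 9.083 °C.
Cooling required: 16.3 − (9.083) = 7.217 °C.

9.1 °C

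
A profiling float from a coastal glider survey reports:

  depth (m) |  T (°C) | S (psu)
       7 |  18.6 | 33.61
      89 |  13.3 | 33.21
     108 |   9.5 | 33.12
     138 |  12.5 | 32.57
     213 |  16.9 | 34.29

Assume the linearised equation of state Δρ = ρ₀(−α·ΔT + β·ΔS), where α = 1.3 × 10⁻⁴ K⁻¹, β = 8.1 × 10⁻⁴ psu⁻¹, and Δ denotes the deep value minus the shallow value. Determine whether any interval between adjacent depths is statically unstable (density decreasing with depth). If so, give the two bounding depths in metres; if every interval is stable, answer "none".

Evaluate Δρ/ρ₀ = −αΔT + βΔS across each adjacent pair:
  7–89 m: −αΔT+βΔS = −(1.3 × 10⁻⁴)(-5.3)+(8.1 × 10⁻⁴)(-0.40) = 3.6 × 10⁻⁴ → stable
  89–108 m: −αΔT+βΔS = −(1.3 × 10⁻⁴)(-3.8)+(8.1 × 10⁻⁴)(-0.09) = 4.2 × 10⁻⁴ → stable
  108–138 m: −αΔT+βΔS = −(1.3 × 10⁻⁴)(+3.0)+(8.1 × 10⁻⁴)(-0.55) = -8.4 × 10⁻⁴ → UNSTABLE
  138–213 m: −αΔT+βΔS = −(1.3 × 10⁻⁴)(+4.4)+(8.1 × 10⁻⁴)(+1.72) = 8.2 × 10⁻⁴ → stable
The 108–138 m interval has Δρ < 0: lighter water underlies denser water.

108–138 m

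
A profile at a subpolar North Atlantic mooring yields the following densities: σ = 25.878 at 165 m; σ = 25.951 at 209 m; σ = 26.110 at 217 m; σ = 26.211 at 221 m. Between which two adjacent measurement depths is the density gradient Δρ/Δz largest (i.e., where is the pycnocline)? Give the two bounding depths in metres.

217–221 m

Compute the density gradient over each adjacent pair:
  165–209 m: Δρ/Δz = 0.073/44 = 1.7 × 10⁻³ kg m⁻⁴
  209–217 m: Δρ/Δz = 0.159/8 = 0.020 kg m⁻⁴
  217–221 m: Δρ/Δz = 0.101/4 = 0.025 kg m⁻⁴
The largest gradient is in the 217–221 m interval — the pycnocline.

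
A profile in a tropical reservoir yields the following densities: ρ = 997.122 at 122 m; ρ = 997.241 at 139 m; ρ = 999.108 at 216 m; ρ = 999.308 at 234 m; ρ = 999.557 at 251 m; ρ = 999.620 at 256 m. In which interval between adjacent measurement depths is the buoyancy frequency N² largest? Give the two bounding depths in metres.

Compute the density gradient over each adjacent pair:
  122–139 m: Δρ/Δz = 0.119/17 = 7.0 × 10⁻³ kg m⁻⁴
  139–216 m: Δρ/Δz = 1.867/77 = 0.024 kg m⁻⁴
  216–234 m: Δρ/Δz = 0.200/18 = 0.011 kg m⁻⁴
  234–251 m: Δρ/Δz = 0.249/17 = 0.015 kg m⁻⁴
  251–256 m: Δρ/Δz = 0.063/5 = 0.013 kg m⁻⁴
The largest gradient is in the 139–216 m interval — the pycnocline.

139–216 m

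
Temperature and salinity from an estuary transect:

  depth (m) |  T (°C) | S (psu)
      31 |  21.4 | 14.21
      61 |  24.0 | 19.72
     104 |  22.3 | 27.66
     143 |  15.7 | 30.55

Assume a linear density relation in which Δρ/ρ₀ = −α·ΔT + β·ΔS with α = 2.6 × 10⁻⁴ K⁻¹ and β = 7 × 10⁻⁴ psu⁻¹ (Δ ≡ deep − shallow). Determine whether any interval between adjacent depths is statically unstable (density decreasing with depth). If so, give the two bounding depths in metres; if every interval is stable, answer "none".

none

Evaluate Δρ/ρ₀ = −αΔT + βΔS across each adjacent pair:
  31–61 m: −αΔT+βΔS = −(2.6 × 10⁻⁴)(+2.6)+(7 × 10⁻⁴)(+5.51) = 3.2 × 10⁻³ → stable
  61–104 m: −αΔT+βΔS = −(2.6 × 10⁻⁴)(-1.7)+(7 × 10⁻⁴)(+7.94) = 6.0 × 10⁻³ → stable
  104–143 m: −αΔT+βΔS = −(2.6 × 10⁻⁴)(-6.6)+(7 × 10⁻⁴)(+2.89) = 3.7 × 10⁻³ → stable
Every interval has Δρ > 0: the column is stably stratified throughout.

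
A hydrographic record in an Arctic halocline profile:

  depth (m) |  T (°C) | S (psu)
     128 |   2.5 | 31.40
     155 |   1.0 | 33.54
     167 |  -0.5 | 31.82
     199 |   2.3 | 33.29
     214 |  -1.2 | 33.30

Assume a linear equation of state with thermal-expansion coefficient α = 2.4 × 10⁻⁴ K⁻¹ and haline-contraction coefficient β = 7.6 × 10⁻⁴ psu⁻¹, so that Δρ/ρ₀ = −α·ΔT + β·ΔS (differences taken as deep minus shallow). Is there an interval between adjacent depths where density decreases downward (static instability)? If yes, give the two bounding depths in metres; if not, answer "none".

155–167 m

Evaluate Δρ/ρ₀ = −αΔT + βΔS across each adjacent pair:
  128–155 m: −αΔT+βΔS = −(2.4 × 10⁻⁴)(-1.5)+(7.6 × 10⁻⁴)(+2.14) = 2.0 × 10⁻³ → stable
  155–167 m: −αΔT+βΔS = −(2.4 × 10⁻⁴)(-1.5)+(7.6 × 10⁻⁴)(-1.72) = -9.5 × 10⁻⁴ → UNSTABLE
  167–199 m: −αΔT+βΔS = −(2.4 × 10⁻⁴)(+2.8)+(7.6 × 10⁻⁴)(+1.47) = 4.5 × 10⁻⁴ → stable
  199–214 m: −αΔT+βΔS = −(2.4 × 10⁻⁴)(-3.5)+(7.6 × 10⁻⁴)(+0.01) = 8.5 × 10⁻⁴ → stable
The 155–167 m interval has Δρ < 0: lighter water underlies denser water.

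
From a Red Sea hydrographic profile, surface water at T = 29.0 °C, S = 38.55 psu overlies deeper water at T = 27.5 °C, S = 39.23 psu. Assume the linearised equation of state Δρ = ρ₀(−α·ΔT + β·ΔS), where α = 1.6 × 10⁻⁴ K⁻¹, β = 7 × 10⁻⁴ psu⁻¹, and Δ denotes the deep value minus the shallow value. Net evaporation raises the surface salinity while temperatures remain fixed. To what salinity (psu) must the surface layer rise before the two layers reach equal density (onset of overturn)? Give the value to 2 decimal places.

Neutral buoyancy requires −α(T_deep − T_surf) + β(S_deep − S_surf′) = 0.
S_surf′ = S_deep − (α/β)·ΔT = 39.23 − (1.6 × 10⁻⁴/7 × 10⁻⁴)·(-1.5) = 39.5729 psu.
Increase required: 39.5729 − 38.55 = 1.0229 psu.

39.57 psu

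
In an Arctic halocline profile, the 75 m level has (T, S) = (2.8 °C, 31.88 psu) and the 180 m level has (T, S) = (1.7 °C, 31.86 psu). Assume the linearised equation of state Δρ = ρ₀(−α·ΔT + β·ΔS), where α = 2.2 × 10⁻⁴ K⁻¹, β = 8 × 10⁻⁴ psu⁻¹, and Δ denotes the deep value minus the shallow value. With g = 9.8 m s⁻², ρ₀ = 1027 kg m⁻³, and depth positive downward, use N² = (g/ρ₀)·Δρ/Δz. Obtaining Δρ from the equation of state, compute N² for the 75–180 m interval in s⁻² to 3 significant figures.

2.11 × 10⁻⁵ s⁻²

ΔT = -1.1 K, ΔS = -0.02 psu (deep − shallow).
Δρ/ρ₀ = −αΔT + βΔS = 2.42 × 10⁻⁴ − 1.60 × 10⁻⁵ = 2.26 × 10⁻⁴, so Δρ ≈ 0.2321 kg m⁻³.
N² = (g/ρ₀)·Δρ/Δz = g·(Δρ/ρ₀)/Δz = 9.8 × 2.26 × 10⁻⁴ / 105 = 2.1093 × 10⁻⁵ s⁻² ≈ 2.11 × 10⁻⁵ s⁻².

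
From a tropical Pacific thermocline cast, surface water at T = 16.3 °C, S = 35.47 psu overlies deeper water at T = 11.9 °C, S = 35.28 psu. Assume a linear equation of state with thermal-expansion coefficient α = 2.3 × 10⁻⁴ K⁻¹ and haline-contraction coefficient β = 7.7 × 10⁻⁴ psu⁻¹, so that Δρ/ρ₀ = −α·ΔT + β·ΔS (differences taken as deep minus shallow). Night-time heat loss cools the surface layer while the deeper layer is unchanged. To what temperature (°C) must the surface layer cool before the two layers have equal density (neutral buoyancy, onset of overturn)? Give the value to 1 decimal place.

12.5 °C

Neutral buoyancy requires Δρ = 0, i.e. −α(T_deep − T_surf′) + β(S_deep − S_surf) = 0.
T_surf′ = T_deep − (β/α)·ΔS = 11.9 − (7.7 × 10⁻⁴/2.3 × 10⁻⁴)·(-0.19) = 12.536 °C.
Cooling required: 16.3 − (12.536) = 3.764 °C.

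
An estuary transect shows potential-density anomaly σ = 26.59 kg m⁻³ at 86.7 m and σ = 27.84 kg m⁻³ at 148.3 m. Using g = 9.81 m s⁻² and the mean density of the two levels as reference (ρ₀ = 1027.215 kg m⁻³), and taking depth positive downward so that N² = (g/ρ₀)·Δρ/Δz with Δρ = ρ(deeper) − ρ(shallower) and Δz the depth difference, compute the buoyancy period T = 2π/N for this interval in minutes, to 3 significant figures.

7.52 min

Δρ = 1027.84 − 1026.59 = 1.25 kg m⁻³ over Δz = 148.3 − 86.7 = 61.6 m.
N² = (9.81/1027.215) × (1.25/61.6) = 1.9379 × 10⁻⁴ s⁻².
N = √(1.9379 × 10⁻⁴) = 0.013921 rad s⁻¹, so T = 2π/N = 451.35 s = 7.5225 min ≈ 7.52 min.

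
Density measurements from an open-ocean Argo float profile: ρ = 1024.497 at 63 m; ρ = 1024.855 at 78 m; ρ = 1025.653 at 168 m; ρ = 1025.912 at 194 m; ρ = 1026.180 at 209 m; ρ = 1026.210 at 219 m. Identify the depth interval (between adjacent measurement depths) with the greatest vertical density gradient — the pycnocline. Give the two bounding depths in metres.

Compute the density gradient over each adjacent pair:
  63–78 m: Δρ/Δz = 0.358/15 = 0.024 kg m⁻⁴
  78–168 m: Δρ/Δz = 0.798/90 = 8.9 × 10⁻³ kg m⁻⁴
  168–194 m: Δρ/Δz = 0.259/26 = 0.010 kg m⁻⁴
  194–209 m: Δρ/Δz = 0.268/15 = 0.018 kg m⁻⁴
  209–219 m: Δρ/Δz = 0.030/10 = 3.0 × 10⁻³ kg m⁻⁴
The largest gradient is in the 63–78 m interval — the pycnocline.

63–78 m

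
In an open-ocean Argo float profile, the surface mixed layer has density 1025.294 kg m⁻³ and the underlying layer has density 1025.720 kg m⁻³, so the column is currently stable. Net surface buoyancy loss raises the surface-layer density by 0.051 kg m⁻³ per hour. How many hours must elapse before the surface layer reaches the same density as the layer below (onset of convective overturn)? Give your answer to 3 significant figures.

8.35 hours

Density deficit of the surface layer: 1025.720 − 1025.294 = 0.426 kg m⁻³.
Required change = 0.426 / 0.051 = 8.35 hours.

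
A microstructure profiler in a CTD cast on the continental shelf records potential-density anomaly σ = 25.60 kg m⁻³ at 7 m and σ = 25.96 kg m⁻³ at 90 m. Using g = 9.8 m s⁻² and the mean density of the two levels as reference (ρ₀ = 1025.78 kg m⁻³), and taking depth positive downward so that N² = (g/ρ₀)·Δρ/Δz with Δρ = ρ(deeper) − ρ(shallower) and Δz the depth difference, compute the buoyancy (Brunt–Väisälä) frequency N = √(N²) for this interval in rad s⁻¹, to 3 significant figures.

Δρ = 1025.96 − 1025.60 = 0.36 kg m⁻³ over Δz = 90 − 7 = 83 m.
N² = (9.8/1025.78) × (0.36/83) = 4.1438 × 10⁻⁵ s⁻².
N = √(4.1438 × 10⁻⁵) = 6.4372 × 10⁻³ rad s⁻¹ ≈ 6.44 × 10⁻³ rad s⁻¹.
Since Δρ > 0 the layer is stably stratified.

6.44 × 10⁻³ rad s⁻¹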